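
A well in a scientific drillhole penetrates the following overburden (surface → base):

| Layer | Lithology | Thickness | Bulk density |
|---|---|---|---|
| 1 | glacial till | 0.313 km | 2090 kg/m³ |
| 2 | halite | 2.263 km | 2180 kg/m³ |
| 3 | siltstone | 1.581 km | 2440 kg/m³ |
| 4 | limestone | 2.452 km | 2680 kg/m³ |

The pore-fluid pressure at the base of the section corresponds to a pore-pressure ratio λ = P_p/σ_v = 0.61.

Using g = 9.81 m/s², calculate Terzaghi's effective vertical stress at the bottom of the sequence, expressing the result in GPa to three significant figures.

Overburden (lithostatic) stress σ_v:
glacial till: 2090 kg/m³ × 9.81 m/s² × 313 m = 6.417×10^6 Pa = 6.417 MPa
halite: 2180 kg/m³ × 9.81 m/s² × 2263 m = 4.840×10^7 Pa = 48.40 MPa
siltstone: 2440 kg/m³ × 9.81 m/s² × 1581 m = 3.784×10^7 Pa = 37.84 MPa
limestone: 2680 kg/m³ × 9.81 m/s² × 2452 m = 6.447×10^7 Pa = 64.47 MPa
Total = 6.417 + 48.40 + 37.84 + 64.47 = 157.12 MPa
Pore pressure P_p = λ·σ_v = 0.61 × 157.1 MPa = 95.84 MPa
Effective stress σ' = σ_v − P_p = 157.1 − 95.84 = 61.278 MPa = 0.061278 GPa

0.0613 GPa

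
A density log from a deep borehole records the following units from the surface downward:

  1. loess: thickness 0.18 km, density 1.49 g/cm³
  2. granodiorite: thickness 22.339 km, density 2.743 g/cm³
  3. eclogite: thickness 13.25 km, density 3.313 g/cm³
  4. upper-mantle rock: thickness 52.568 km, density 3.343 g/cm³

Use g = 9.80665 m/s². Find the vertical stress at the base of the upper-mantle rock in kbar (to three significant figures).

27.6 kbar

loess: 1490 kg/m³ × 9.80665 m/s² × 180 m = 2.630×10^6 Pa = 0.02630 kbar
granodiorite: 2743 kg/m³ × 9.80665 m/s² × 22339 m = 6.009×10^8 Pa = 6.009 kbar
eclogite: 3313 kg/m³ × 9.80665 m/s² × 13250 m = 4.305×10^8 Pa = 4.305 kbar
upper-mantle rock: 3343 kg/m³ × 9.80665 m/s² × 52568 m = 1.723×10^9 Pa = 17.23 kbar
Total = 0.02630 + 6.009 + 4.305 + 17.23 = 27.574 kbar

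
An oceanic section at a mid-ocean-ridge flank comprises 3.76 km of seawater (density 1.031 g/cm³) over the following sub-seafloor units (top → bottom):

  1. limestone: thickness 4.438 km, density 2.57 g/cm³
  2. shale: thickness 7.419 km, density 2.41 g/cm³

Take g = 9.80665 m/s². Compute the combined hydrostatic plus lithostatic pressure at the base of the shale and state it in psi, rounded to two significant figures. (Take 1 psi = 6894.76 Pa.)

47000 psi

seawater: 1031 kg/m³ × 9.80665 m/s² × 3760 m = 3.802×10^7 Pa = 5514 psi
limestone: 2570 kg/m³ × 9.80665 m/s² × 4438 m = 1.119×10^8 Pa = 16223 psi
shale: 2410 kg/m³ × 9.80665 m/s² × 7419 m = 1.753×10^8 Pa = 25431 psi
Total = 5514 + 16223 + 25431 = 47167 psi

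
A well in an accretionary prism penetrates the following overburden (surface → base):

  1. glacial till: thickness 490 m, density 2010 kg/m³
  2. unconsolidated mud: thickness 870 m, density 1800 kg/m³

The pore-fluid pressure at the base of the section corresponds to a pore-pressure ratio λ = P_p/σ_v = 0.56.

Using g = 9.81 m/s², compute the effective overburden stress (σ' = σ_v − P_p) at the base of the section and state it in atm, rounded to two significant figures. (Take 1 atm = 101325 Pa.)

110 atm

Overburden (lithostatic) stress σ_v:
glacial till: 2010 kg/m³ × 9.81 m/s² × 490 m = 9.662×10^6 Pa = 9.662 MPa
unconsolidated mud: 1800 kg/m³ × 9.81 m/s² × 870 m = 1.536×10^7 Pa = 15.36 MPa
Total = 9.662 + 15.36 = 25.024 MPa
Pore pressure P_p = λ·σ_v = 0.56 × 25.02 MPa = 14.01 MPa
Effective stress σ' = σ_v − P_p = 25.02 − 14.01 = 11.011 MPa = 108.67 atm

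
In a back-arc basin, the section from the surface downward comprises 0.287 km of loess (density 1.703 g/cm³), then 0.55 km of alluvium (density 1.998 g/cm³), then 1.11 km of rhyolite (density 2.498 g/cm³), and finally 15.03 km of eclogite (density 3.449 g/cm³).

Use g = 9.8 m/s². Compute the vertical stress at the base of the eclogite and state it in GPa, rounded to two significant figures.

loess: 1703 kg/m³ × 9.8 m/s² × 287 m = 4.790×10^6 Pa = 4.790×10^-3 GPa
alluvium: 1998 kg/m³ × 9.8 m/s² × 550 m = 1.077×10^7 Pa = 0.01077 GPa
rhyolite: 2498 kg/m³ × 9.8 m/s² × 1110 m = 2.717×10^7 Pa = 0.02717 GPa
eclogite: 3449 kg/m³ × 9.8 m/s² × 15030 m = 5.080×10^8 Pa = 0.5080 GPa
Total = 4.790×10^-3 + 0.01077 + 0.02717 + 0.5080 = 0.55075 GPa

0.55 GPa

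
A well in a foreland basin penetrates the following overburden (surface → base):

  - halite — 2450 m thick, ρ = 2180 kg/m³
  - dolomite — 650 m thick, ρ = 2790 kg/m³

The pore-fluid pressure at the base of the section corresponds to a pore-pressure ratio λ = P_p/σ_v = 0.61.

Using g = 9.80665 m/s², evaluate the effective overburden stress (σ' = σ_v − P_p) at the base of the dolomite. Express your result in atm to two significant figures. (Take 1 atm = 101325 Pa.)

270 atm

Overburden (lithostatic) stress σ_v:
halite: 2180 kg/m³ × 9.80665 m/s² × 2450 m = 5.238×10^7 Pa = 52.38 MPa
dolomite: 2790 kg/m³ × 9.80665 m/s² × 650 m = 1.778×10^7 Pa = 17.78 MPa
Total = 52.38 + 17.78 = 70.162 MPa
Pore pressure P_p = λ·σ_v = 0.61 × 70.16 MPa = 42.80 MPa
Effective stress σ' = σ_v − P_p = 70.16 − 42.80 = 27.363 MPa = 270.05 atm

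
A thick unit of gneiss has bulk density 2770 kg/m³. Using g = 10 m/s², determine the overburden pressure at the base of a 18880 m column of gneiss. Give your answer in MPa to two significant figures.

520 MPa

gneiss: 2770 kg/m³ × 10 m/s² × 18880 m = 5.230×10^8 Pa = 523.0 MPa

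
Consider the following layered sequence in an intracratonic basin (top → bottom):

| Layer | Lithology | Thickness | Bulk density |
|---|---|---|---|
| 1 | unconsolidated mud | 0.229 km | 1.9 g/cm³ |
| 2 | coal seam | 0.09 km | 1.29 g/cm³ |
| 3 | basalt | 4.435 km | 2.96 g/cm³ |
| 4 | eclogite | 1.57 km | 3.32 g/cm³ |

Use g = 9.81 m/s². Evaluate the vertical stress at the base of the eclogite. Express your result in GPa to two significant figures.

0.19 GPa

unconsolidated mud: 1900 kg/m³ × 9.81 m/s² × 229 m = 4.268×10^6 Pa = 4.268×10^-3 GPa
coal seam: 1290 kg/m³ × 9.81 m/s² × 90 m = 1.139×10^6 Pa = 1.139×10^-3 GPa
basalt: 2960 kg/m³ × 9.81 m/s² × 4435 m = 1.288×10^8 Pa = 0.1288 GPa
eclogite: 3320 kg/m³ × 9.81 m/s² × 1570 m = 5.113×10^7 Pa = 0.05113 GPa
Total = 4.268×10^-3 + 1.139×10^-3 + 0.1288 + 0.05113 = 0.18532 GPa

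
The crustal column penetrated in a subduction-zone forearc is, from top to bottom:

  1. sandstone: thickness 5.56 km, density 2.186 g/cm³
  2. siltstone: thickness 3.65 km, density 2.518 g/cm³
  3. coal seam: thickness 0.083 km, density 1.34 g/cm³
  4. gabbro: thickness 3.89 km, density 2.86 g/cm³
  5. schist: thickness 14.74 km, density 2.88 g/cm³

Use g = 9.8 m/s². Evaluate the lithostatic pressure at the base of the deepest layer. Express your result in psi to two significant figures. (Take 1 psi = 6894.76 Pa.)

110000 psi

sandstone: 2186 kg/m³ × 9.8 m/s² × 5560 m = 1.191×10^8 Pa = 17276 psi
siltstone: 2518 kg/m³ × 9.8 m/s² × 3650 m = 9.007×10^7 Pa = 13063 psi
coal seam: 1340 kg/m³ × 9.8 m/s² × 83 m = 1.090×10^6 Pa = 158.1 psi
gabbro: 2860 kg/m³ × 9.8 m/s² × 3890 m = 1.090×10^8 Pa = 15813 psi
schist: 2880 kg/m³ × 9.8 m/s² × 14740 m = 4.160×10^8 Pa = 60339 psi
Total = 17276 + 13063 + 158.1 + 15813 + 60339 = 1.0665×10^5 psi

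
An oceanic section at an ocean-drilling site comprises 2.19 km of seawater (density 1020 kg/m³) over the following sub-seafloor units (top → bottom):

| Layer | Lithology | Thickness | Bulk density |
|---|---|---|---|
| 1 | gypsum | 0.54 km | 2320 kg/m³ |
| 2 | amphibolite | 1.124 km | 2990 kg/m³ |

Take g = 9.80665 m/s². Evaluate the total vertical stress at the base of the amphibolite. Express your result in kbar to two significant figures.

seawater: 1020 kg/m³ × 9.80665 m/s² × 2190 m = 2.191×10^7 Pa = 0.2191 kbar
gypsum: 2320 kg/m³ × 9.80665 m/s² × 540 m = 1.229×10^7 Pa = 0.1229 kbar
amphibolite: 2990 kg/m³ × 9.80665 m/s² × 1124 m = 3.296×10^7 Pa = 0.3296 kbar
Total = 0.2191 + 0.1229 + 0.3296 = 0.67150 kbar

0.67 kbar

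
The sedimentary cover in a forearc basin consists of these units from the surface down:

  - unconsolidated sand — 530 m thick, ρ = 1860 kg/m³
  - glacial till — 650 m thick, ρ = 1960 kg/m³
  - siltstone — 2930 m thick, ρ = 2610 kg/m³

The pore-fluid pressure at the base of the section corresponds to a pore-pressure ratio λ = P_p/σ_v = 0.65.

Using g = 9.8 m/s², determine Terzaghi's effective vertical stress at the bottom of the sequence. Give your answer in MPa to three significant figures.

Overburden (lithostatic) stress σ_v:
unconsolidated sand: 1860 kg/m³ × 9.8 m/s² × 530 m = 9.661×10^6 Pa = 9.661 MPa
glacial till: 1960 kg/m³ × 9.8 m/s² × 650 m = 1.249×10^7 Pa = 12.49 MPa
siltstone: 2610 kg/m³ × 9.8 m/s² × 2930 m = 7.494×10^7 Pa = 74.94 MPa
Total = 9.661 + 12.49 + 74.94 = 97.090 MPa
Pore pressure P_p = λ·σ_v = 0.65 × 97.09 MPa = 63.11 MPa
Effective stress σ' = σ_v − P_p = 97.09 − 63.11 = 33.981 MPa

34.0 MPa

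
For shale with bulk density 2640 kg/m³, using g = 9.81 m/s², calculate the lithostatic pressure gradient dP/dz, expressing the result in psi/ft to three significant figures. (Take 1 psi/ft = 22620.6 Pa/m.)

dP/dz = ρg = 2640 kg/m³ × 9.81 m/s² = 25898 Pa/m
= 25898 Pa/m × (1 psi/ft / 22621 Pa/m) = 1.1449 psi/ft

1.14 psi/ft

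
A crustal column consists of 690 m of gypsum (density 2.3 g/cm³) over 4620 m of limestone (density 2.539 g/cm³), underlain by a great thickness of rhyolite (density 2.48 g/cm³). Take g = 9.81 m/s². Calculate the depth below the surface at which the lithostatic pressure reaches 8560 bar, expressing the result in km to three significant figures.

35.1 km

Pressure at base of upper layers: 2300×9.81×690 + 2539×9.81×4620 = 1.306×10^8 Pa = 1306 bar
Remaining pressure to be supplied by rhyolite: 8.560×10^8 − 1.306×10^8 = 7.254×10^8 Pa
Additional depth in rhyolite = 7.254×10^8 Pa / (2480 kg/m³ × 9.81 m/s²) = 29815 m
Total depth = 5310 m + 29815 m = 35125 m
= 35.125 km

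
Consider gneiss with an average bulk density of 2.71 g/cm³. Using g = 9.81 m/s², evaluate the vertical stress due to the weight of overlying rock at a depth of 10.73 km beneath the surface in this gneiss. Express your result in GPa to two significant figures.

gneiss: 2710 kg/m³ × 9.81 m/s² × 10730 m = 2.853×10^8 Pa = 0.2853 GPa

0.29 GPa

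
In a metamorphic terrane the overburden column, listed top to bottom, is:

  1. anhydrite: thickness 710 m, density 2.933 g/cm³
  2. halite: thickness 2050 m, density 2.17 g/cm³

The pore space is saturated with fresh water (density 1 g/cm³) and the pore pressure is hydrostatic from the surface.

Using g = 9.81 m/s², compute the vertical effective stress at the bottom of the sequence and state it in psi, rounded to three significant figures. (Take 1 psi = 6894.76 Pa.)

Overburden (lithostatic) stress σ_v:
anhydrite: 2933 kg/m³ × 9.81 m/s² × 710 m = 2.043×10^7 Pa = 20.43 MPa
halite: 2170 kg/m³ × 9.81 m/s² × 2050 m = 4.364×10^7 Pa = 43.64 MPa
Total = 20.43 + 43.64 = 64.068 MPa
Pore pressure P_p = 1000 kg/m³ × 9.81 m/s² × 2760 m = 2.708×10^7 Pa = 27.08 MPa
Effective stress σ' = σ_v − P_p = 64.07 − 27.08 = 36.993 MPa = 5365.4 psi

5370 psi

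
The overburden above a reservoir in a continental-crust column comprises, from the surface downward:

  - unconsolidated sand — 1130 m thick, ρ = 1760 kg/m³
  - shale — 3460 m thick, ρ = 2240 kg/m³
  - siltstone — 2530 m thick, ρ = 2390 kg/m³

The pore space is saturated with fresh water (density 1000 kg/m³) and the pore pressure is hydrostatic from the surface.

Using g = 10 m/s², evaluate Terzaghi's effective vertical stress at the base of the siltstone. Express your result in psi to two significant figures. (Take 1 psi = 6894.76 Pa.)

13000 psi

Overburden (lithostatic) stress σ_v:
unconsolidated sand: 1760 kg/m³ × 10 m/s² × 1130 m = 1.989×10^7 Pa = 19.89 MPa
shale: 2240 kg/m³ × 10 m/s² × 3460 m = 7.750×10^7 Pa = 77.50 MPa
siltstone: 2390 kg/m³ × 10 m/s² × 2530 m = 6.047×10^7 Pa = 60.47 MPa
Total = 19.89 + 77.50 + 60.47 = 157.86 MPa
Pore pressure P_p = 1000 kg/m³ × 10 m/s² × 7120 m = 7.120×10^7 Pa = 71.20 MPa
Effective stress σ' = σ_v − P_p = 157.9 − 71.20 = 86.659 MPa = 12569 psi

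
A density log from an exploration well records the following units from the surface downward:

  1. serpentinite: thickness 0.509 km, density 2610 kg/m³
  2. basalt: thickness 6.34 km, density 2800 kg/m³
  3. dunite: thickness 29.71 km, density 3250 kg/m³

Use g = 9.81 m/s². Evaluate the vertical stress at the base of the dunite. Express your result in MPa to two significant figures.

1100 MPa

serpentinite: 2610 kg/m³ × 9.81 m/s² × 509 m = 1.303×10^7 Pa = 13.03 MPa
basalt: 2800 kg/m³ × 9.81 m/s² × 6340 m = 1.741×10^8 Pa = 174.1 MPa
dunite: 3250 kg/m³ × 9.81 m/s² × 29710 m = 9.472×10^8 Pa = 947.2 MPa
Total = 13.03 + 174.1 + 947.2 = 1134.4 MPa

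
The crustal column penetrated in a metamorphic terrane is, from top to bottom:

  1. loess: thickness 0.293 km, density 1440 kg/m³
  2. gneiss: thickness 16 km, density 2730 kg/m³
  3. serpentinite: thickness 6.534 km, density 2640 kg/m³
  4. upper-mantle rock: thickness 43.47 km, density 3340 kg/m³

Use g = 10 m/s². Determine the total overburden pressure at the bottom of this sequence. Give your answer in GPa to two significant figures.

loess: 1440 kg/m³ × 10 m/s² × 293 m = 4.219×10^6 Pa = 4.219×10^-3 GPa
gneiss: 2730 kg/m³ × 10 m/s² × 16000 m = 4.368×10^8 Pa = 0.4368 GPa
serpentinite: 2640 kg/m³ × 10 m/s² × 6534 m = 1.725×10^8 Pa = 0.1725 GPa
upper-mantle rock: 3340 kg/m³ × 10 m/s² × 43470 m = 1.452×10^9 Pa = 1.452 GPa
Total = 4.219×10^-3 + 0.4368 + 0.1725 + 1.452 = 2.0654 GPa

2.1 GPa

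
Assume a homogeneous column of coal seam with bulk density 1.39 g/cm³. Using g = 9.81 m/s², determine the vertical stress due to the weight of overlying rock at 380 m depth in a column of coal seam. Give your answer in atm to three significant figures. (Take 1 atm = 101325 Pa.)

51.1 atm

coal seam: 1390 kg/m³ × 9.81 m/s² × 380 m = 5.182×10^6 Pa = 51.14 atm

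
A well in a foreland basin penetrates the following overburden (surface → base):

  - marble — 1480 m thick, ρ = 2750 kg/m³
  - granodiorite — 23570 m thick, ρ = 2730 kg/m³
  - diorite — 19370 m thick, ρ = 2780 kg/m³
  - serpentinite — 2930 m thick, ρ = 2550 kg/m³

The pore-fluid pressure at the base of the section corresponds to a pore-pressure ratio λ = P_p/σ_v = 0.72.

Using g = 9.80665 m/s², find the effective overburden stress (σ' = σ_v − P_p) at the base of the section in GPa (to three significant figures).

0.356 GPa

Overburden (lithostatic) stress σ_v:
marble: 2750 kg/m³ × 9.80665 m/s² × 1480 m = 3.991×10^7 Pa = 39.91 MPa
granodiorite: 2730 kg/m³ × 9.80665 m/s² × 23570 m = 6.310×10^8 Pa = 631.0 MPa
diorite: 2780 kg/m³ × 9.80665 m/s² × 19370 m = 5.281×10^8 Pa = 528.1 MPa
serpentinite: 2550 kg/m³ × 9.80665 m/s² × 2930 m = 7.327×10^7 Pa = 73.27 MPa
Total = 39.91 + 631.0 + 528.1 + 73.27 = 1272.3 MPa
Pore pressure P_p = λ·σ_v = 0.72 × 1272 MPa = 916.0 MPa
Effective stress σ' = σ_v − P_p = 1272 − 916.0 = 356.24 MPa = 0.35624 GPa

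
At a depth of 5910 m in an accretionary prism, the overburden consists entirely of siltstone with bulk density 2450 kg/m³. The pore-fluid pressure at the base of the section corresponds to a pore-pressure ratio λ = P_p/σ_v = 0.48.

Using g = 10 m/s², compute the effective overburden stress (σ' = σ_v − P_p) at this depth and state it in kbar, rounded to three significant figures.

Overburden (lithostatic) stress σ_v:
siltstone: 2450 kg/m³ × 10 m/s² × 5910 m = 1.448×10^8 Pa = 144.8 MPa
Pore pressure P_p = λ·σ_v = 0.48 × 144.8 MPa = 69.50 MPa
Effective stress σ' = σ_v − P_p = 144.8 − 69.50 = 75.293 MPa = 0.75293 kbar

0.753 kbar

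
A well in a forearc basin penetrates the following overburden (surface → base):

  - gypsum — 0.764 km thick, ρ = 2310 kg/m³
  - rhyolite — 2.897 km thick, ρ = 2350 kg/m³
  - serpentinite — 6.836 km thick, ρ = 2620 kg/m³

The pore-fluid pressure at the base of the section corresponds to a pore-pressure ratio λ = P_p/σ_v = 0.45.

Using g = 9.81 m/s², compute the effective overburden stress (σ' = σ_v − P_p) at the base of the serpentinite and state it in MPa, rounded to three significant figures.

Overburden (lithostatic) stress σ_v:
gypsum: 2310 kg/m³ × 9.81 m/s² × 764 m = 1.731×10^7 Pa = 17.31 MPa
rhyolite: 2350 kg/m³ × 9.81 m/s² × 2897 m = 6.679×10^7 Pa = 66.79 MPa
serpentinite: 2620 kg/m³ × 9.81 m/s² × 6836 m = 1.757×10^8 Pa = 175.7 MPa
Total = 17.31 + 66.79 + 175.7 = 259.80 MPa
Pore pressure P_p = λ·σ_v = 0.45 × 259.8 MPa = 116.9 MPa
Effective stress σ' = σ_v − P_p = 259.8 − 116.9 = 142.89 MPa

143 MPa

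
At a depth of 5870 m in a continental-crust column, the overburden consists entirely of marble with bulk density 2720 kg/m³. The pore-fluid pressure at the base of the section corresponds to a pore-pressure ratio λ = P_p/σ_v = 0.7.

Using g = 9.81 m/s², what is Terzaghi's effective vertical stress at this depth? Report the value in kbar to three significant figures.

Overburden (lithostatic) stress σ_v:
marble: 2720 kg/m³ × 9.81 m/s² × 5870 m = 1.566×10^8 Pa = 156.6 MPa
Pore pressure P_p = λ·σ_v = 0.7 × 156.6 MPa = 109.6 MPa
Effective stress σ' = σ_v − P_p = 156.6 − 109.6 = 46.989 MPa = 0.46989 kbar

0.470 kbar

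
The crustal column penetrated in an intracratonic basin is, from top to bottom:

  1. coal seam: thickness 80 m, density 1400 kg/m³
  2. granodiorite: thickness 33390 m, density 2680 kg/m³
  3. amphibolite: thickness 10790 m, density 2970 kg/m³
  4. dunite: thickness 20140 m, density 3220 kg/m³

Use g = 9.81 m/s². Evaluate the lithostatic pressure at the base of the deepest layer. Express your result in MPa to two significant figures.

coal seam: 1400 kg/m³ × 9.81 m/s² × 80 m = 1.099×10^6 Pa = 1.099 MPa
granodiorite: 2680 kg/m³ × 9.81 m/s² × 33390 m = 8.778×10^8 Pa = 877.8 MPa
amphibolite: 2970 kg/m³ × 9.81 m/s² × 10790 m = 3.144×10^8 Pa = 314.4 MPa
dunite: 3220 kg/m³ × 9.81 m/s² × 20140 m = 6.362×10^8 Pa = 636.2 MPa
Total = 1.099 + 877.8 + 314.4 + 636.2 = 1829.5 MPa

1800 MPa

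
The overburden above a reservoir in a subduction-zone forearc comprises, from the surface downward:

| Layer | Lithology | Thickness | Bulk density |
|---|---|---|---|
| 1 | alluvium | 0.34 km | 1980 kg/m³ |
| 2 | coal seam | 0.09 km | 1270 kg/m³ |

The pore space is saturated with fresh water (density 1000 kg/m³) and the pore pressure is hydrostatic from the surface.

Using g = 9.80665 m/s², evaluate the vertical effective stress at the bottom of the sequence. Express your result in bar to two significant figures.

35 bar

Overburden (lithostatic) stress σ_v:
alluvium: 1980 kg/m³ × 9.80665 m/s² × 340 m = 6.602×10^6 Pa = 6.602 MPa
coal seam: 1270 kg/m³ × 9.80665 m/s² × 90 m = 1.121×10^6 Pa = 1.121 MPa
Total = 6.602 + 1.121 = 7.7227 MPa
Pore pressure P_p = 1000 kg/m³ × 9.80665 m/s² × 430 m = 4.217×10^6 Pa = 4.217 MPa
Effective stress σ' = σ_v − P_p = 7.723 − 4.217 = 3.5059 MPa = 35.059 bar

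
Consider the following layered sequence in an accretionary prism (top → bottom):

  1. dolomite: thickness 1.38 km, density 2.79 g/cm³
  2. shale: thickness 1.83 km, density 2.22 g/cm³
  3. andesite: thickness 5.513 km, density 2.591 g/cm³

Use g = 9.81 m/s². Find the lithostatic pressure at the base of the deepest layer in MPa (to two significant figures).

dolomite: 2790 kg/m³ × 9.81 m/s² × 1380 m = 3.777×10^7 Pa = 37.77 MPa
shale: 2220 kg/m³ × 9.81 m/s² × 1830 m = 3.985×10^7 Pa = 39.85 MPa
andesite: 2591 kg/m³ × 9.81 m/s² × 5513 m = 1.401×10^8 Pa = 140.1 MPa
Total = 37.77 + 39.85 + 140.1 = 217.75 MPa

220 MPa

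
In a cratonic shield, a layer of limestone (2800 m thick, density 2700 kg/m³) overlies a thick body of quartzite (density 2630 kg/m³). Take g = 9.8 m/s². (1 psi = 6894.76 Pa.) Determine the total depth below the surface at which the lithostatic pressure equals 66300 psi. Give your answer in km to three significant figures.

17.7 km

Pressure at base of upper layers: 2700×9.8×2800 = 7.409×10^7 Pa = 10746 psi
Remaining pressure to be supplied by quartzite: 4.571×10^8 − 7.409×10^7 = 3.830×10^8 Pa
Additional depth in quartzite = 3.830×10^8 Pa / (2630 kg/m³ × 9.8 m/s²) = 14861 m
Total depth = 2800 m + 14861 m = 17661 m
= 17.661 km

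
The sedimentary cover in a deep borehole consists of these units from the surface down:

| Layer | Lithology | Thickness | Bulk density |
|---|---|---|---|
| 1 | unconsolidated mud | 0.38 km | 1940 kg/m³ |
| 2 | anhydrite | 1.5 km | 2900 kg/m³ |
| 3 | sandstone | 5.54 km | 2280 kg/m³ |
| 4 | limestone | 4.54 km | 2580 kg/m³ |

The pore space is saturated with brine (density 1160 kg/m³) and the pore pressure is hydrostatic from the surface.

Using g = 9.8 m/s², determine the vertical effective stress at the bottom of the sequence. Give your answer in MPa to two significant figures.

150 MPa

Overburden (lithostatic) stress σ_v:
unconsolidated mud: 1940 kg/m³ × 9.8 m/s² × 380 m = 7.225×10^6 Pa = 7.225 MPa
anhydrite: 2900 kg/m³ × 9.8 m/s² × 1500 m = 4.263×10^7 Pa = 42.63 MPa
sandstone: 2280 kg/m³ × 9.8 m/s² × 5540 m = 1.238×10^8 Pa = 123.8 MPa
limestone: 2580 kg/m³ × 9.8 m/s² × 4540 m = 1.148×10^8 Pa = 114.8 MPa
Total = 7.225 + 42.63 + 123.8 + 114.8 = 288.43 MPa
Pore pressure P_p = 1160 kg/m³ × 9.8 m/s² × 11960 m = 1.360×10^8 Pa = 136.0 MPa
Effective stress σ' = σ_v − P_p = 288.4 − 136.0 = 152.47 MPa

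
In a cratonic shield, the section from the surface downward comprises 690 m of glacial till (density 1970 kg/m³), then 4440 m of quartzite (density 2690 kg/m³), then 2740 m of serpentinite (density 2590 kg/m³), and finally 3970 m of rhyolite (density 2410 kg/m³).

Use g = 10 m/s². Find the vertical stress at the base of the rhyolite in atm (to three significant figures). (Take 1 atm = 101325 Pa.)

glacial till: 1970 kg/m³ × 10 m/s² × 690 m = 1.359×10^7 Pa = 134.2 atm
quartzite: 2690 kg/m³ × 10 m/s² × 4440 m = 1.194×10^8 Pa = 1179 atm
serpentinite: 2590 kg/m³ × 10 m/s² × 2740 m = 7.097×10^7 Pa = 700.4 atm
rhyolite: 2410 kg/m³ × 10 m/s² × 3970 m = 9.568×10^7 Pa = 944.3 atm
Total = 134.2 + 1179 + 700.4 + 944.3 = 2957.5 atm

2960 atm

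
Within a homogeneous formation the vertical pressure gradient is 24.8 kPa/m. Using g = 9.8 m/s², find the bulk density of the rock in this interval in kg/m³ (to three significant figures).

ρ = (dP/dz)/g = 24.8 kPa/m / 9.8 m/s² = 24800 Pa/m / 9.8 m/s² = 2530.6 kg/m³

2530 kg/m³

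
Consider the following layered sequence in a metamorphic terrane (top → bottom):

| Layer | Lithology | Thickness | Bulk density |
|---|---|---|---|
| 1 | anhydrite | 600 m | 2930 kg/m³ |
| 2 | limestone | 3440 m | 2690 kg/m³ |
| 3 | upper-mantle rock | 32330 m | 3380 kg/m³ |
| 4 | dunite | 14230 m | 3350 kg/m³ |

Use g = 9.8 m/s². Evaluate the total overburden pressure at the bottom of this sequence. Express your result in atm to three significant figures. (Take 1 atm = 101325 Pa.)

anhydrite: 2930 kg/m³ × 9.8 m/s² × 600 m = 1.723×10^7 Pa = 170.0 atm
limestone: 2690 kg/m³ × 9.8 m/s² × 3440 m = 9.069×10^7 Pa = 895.0 atm
upper-mantle rock: 3380 kg/m³ × 9.8 m/s² × 32330 m = 1.071×10^9 Pa = 10569 atm
dunite: 3350 kg/m³ × 9.8 m/s² × 14230 m = 4.672×10^8 Pa = 4611 atm
Total = 170.0 + 895.0 + 10569 + 4611 = 16245 atm

16200 atm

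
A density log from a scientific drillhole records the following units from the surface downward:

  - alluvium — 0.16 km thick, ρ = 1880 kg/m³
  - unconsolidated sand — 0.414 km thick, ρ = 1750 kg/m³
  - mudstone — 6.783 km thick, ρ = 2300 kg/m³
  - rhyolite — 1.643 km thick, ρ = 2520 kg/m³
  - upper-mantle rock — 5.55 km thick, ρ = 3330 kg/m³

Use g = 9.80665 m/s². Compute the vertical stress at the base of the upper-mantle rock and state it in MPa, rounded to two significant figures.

alluvium: 1880 kg/m³ × 9.80665 m/s² × 160 m = 2.950×10^6 Pa = 2.950 MPa
unconsolidated sand: 1750 kg/m³ × 9.80665 m/s² × 414 m = 7.105×10^6 Pa = 7.105 MPa
mudstone: 2300 kg/m³ × 9.80665 m/s² × 6783 m = 1.530×10^8 Pa = 153.0 MPa
rhyolite: 2520 kg/m³ × 9.80665 m/s² × 1643 m = 4.060×10^7 Pa = 40.60 MPa
upper-mantle rock: 3330 kg/m³ × 9.80665 m/s² × 5550 m = 1.812×10^8 Pa = 181.2 MPa
Total = 2.950 + 7.105 + 153.0 + 40.60 + 181.2 = 384.89 MPa

380 MPa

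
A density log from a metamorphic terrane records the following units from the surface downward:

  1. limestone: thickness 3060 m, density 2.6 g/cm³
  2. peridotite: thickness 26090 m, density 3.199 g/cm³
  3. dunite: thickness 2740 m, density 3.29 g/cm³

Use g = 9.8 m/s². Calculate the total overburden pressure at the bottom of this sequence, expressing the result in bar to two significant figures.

9800 bar

limestone: 2600 kg/m³ × 9.8 m/s² × 3060 m = 7.797×10^7 Pa = 779.7 bar
peridotite: 3199 kg/m³ × 9.8 m/s² × 26090 m = 8.179×10^8 Pa = 8179 bar
dunite: 3290 kg/m³ × 9.8 m/s² × 2740 m = 8.834×10^7 Pa = 883.4 bar
Total = 779.7 + 8179 + 883.4 = 9842.4 bar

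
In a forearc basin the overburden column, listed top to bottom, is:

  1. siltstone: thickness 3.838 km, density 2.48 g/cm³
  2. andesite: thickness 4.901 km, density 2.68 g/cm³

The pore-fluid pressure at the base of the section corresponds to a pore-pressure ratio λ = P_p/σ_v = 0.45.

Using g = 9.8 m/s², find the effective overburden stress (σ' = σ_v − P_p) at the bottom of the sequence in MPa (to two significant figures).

120 MPa

Overburden (lithostatic) stress σ_v:
siltstone: 2480 kg/m³ × 9.8 m/s² × 3838 m = 9.328×10^7 Pa = 93.28 MPa
andesite: 2680 kg/m³ × 9.8 m/s² × 4901 m = 1.287×10^8 Pa = 128.7 MPa
Total = 93.28 + 128.7 = 222.00 MPa
Pore pressure P_p = λ·σ_v = 0.45 × 222.0 MPa = 99.90 MPa
Effective stress σ' = σ_v − P_p = 222.0 − 99.90 = 122.10 MPa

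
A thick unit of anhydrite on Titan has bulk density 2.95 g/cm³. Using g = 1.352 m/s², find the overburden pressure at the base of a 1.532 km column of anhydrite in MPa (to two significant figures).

6.1 MPa

anhydrite: 2950 kg/m³ × 1.352 m/s² × 1532 m = 6.110×10^6 Pa = 6.110 MPa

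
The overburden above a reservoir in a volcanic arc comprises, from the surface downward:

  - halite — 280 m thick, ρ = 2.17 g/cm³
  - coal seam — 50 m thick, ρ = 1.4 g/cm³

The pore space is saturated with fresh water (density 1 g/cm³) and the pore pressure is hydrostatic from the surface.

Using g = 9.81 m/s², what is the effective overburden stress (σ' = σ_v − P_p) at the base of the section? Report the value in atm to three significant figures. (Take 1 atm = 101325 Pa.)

Overburden (lithostatic) stress σ_v:
halite: 2170 kg/m³ × 9.81 m/s² × 280 m = 5.961×10^6 Pa = 5.961 MPa
coal seam: 1400 kg/m³ × 9.81 m/s² × 50 m = 6.867×10^5 Pa = 0.6867 MPa
Total = 5.961 + 0.6867 = 6.6473 MPa
Pore pressure P_p = 1000 kg/m³ × 9.81 m/s² × 330 m = 3.237×10^6 Pa = 3.237 MPa
Effective stress σ' = σ_v − P_p = 6.647 − 3.237 = 3.4100 MPa = 33.654 atm

33.7 atm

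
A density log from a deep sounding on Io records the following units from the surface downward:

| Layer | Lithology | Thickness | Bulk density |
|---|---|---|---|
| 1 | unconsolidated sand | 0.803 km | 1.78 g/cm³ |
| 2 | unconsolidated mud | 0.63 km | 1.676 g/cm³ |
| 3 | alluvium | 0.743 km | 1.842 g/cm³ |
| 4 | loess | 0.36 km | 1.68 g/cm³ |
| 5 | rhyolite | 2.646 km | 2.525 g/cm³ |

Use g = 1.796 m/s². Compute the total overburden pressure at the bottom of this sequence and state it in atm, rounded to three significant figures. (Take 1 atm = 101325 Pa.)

unconsolidated sand: 1780 kg/m³ × 1.796 m/s² × 803 m = 2.567×10^6 Pa = 25.34 atm
unconsolidated mud: 1676 kg/m³ × 1.796 m/s² × 630 m = 1.896×10^6 Pa = 18.72 atm
alluvium: 1842 kg/m³ × 1.796 m/s² × 743 m = 2.458×10^6 Pa = 24.26 atm
loess: 1680 kg/m³ × 1.796 m/s² × 360 m = 1.086×10^6 Pa = 10.72 atm
rhyolite: 2525 kg/m³ × 1.796 m/s² × 2646 m = 1.200×10^7 Pa = 118.4 atm
Total = 25.34 + 18.72 + 24.26 + 10.72 + 118.4 = 197.45 atm

197 atm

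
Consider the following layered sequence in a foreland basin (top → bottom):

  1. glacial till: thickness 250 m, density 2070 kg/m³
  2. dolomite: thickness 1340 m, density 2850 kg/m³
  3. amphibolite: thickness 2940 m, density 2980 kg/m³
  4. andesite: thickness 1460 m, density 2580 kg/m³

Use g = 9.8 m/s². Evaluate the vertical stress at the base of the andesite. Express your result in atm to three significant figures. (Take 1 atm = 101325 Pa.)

glacial till: 2070 kg/m³ × 9.8 m/s² × 250 m = 5.072×10^6 Pa = 50.05 atm
dolomite: 2850 kg/m³ × 9.8 m/s² × 1340 m = 3.743×10^7 Pa = 369.4 atm
amphibolite: 2980 kg/m³ × 9.8 m/s² × 2940 m = 8.586×10^7 Pa = 847.4 atm
andesite: 2580 kg/m³ × 9.8 m/s² × 1460 m = 3.691×10^7 Pa = 364.3 atm
Total = 50.05 + 369.4 + 847.4 + 364.3 = 1631.1 atm

1630 atm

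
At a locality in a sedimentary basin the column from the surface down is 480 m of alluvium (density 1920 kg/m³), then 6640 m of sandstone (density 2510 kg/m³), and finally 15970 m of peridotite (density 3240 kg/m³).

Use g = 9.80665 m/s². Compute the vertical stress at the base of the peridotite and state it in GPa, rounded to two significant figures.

alluvium: 1920 kg/m³ × 9.80665 m/s² × 480 m = 9.038×10^6 Pa = 9.038×10^-3 GPa
sandstone: 2510 kg/m³ × 9.80665 m/s² × 6640 m = 1.634×10^8 Pa = 0.1634 GPa
peridotite: 3240 kg/m³ × 9.80665 m/s² × 15970 m = 5.074×10^8 Pa = 0.5074 GPa
Total = 9.038×10^-3 + 0.1634 + 0.5074 = 0.67990 GPa

0.68 GPa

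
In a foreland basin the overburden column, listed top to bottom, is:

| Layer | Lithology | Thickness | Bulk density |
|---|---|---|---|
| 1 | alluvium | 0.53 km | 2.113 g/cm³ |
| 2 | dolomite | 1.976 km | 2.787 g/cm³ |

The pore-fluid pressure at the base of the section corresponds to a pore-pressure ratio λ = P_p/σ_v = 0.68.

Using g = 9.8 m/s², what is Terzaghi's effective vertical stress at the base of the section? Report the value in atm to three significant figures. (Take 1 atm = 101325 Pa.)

205 atm

Overburden (lithostatic) stress σ_v:
alluvium: 2113 kg/m³ × 9.8 m/s² × 530 m = 1.097×10^7 Pa = 10.97 MPa
dolomite: 2787 kg/m³ × 9.8 m/s² × 1976 m = 5.397×10^7 Pa = 53.97 MPa
Total = 10.97 + 53.97 = 64.945 MPa
Pore pressure P_p = λ·σ_v = 0.68 × 64.94 MPa = 44.16 MPa
Effective stress σ' = σ_v − P_p = 64.94 − 44.16 = 20.782 MPa = 205.11 atm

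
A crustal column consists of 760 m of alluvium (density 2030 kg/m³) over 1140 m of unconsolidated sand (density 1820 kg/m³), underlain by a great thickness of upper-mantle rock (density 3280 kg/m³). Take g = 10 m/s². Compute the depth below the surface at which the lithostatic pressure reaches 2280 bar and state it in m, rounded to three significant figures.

Pressure at base of upper layers: 2030×10×760 + 1820×10×1140 = 3.618×10^7 Pa = 361.8 bar
Remaining pressure to be supplied by upper-mantle rock: 2.280×10^8 − 3.618×10^7 = 1.918×10^8 Pa
Additional depth in upper-mantle rock = 1.918×10^8 Pa / (3280 kg/m³ × 10 m/s²) = 5848.3 m
Total depth = 1900 m + 5848.3 m = 7748.3 m

7750 m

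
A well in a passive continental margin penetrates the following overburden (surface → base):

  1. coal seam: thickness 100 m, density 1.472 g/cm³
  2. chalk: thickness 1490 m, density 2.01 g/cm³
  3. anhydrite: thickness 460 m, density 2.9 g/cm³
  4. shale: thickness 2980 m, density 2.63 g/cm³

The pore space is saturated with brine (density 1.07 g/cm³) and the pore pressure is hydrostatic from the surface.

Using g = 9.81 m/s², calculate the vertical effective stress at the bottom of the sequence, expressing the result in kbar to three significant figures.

Overburden (lithostatic) stress σ_v:
coal seam: 1472 kg/m³ × 9.81 m/s² × 100 m = 1.444×10^6 Pa = 1.444 MPa
chalk: 2010 kg/m³ × 9.81 m/s² × 1490 m = 2.938×10^7 Pa = 29.38 MPa
anhydrite: 2900 kg/m³ × 9.81 m/s² × 460 m = 1.309×10^7 Pa = 13.09 MPa
shale: 2630 kg/m³ × 9.81 m/s² × 2980 m = 7.688×10^7 Pa = 76.88 MPa
Total = 1.444 + 29.38 + 13.09 + 76.88 = 120.80 MPa
Pore pressure P_p = 1070 kg/m³ × 9.81 m/s² × 5030 m = 5.280×10^7 Pa = 52.80 MPa
Effective stress σ' = σ_v − P_p = 120.8 − 52.80 = 67.997 MPa = 0.67997 kbar

0.680 kbar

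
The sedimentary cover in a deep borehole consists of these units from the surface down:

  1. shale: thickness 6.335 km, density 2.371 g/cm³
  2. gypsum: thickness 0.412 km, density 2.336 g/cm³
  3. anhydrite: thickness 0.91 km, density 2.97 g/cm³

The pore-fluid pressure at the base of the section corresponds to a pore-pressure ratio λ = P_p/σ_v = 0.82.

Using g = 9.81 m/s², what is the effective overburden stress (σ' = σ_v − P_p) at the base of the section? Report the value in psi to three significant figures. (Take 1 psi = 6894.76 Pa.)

4790 psi

Overburden (lithostatic) stress σ_v:
shale: 2371 kg/m³ × 9.81 m/s² × 6335 m = 1.473×10^8 Pa = 147.3 MPa
gypsum: 2336 kg/m³ × 9.81 m/s² × 412 m = 9.441×10^6 Pa = 9.441 MPa
anhydrite: 2970 kg/m³ × 9.81 m/s² × 910 m = 2.651×10^7 Pa = 26.51 MPa
Total = 147.3 + 9.441 + 26.51 = 183.30 MPa
Pore pressure P_p = λ·σ_v = 0.82 × 183.3 MPa = 150.3 MPa
Effective stress σ' = σ_v − P_p = 183.3 − 150.3 = 32.995 MPa = 4785.5 psi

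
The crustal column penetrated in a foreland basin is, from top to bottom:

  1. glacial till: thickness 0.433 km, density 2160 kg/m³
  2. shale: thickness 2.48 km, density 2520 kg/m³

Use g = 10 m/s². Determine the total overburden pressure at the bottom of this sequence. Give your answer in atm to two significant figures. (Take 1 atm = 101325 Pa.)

glacial till: 2160 kg/m³ × 10 m/s² × 433 m = 9.353×10^6 Pa = 92.30 atm
shale: 2520 kg/m³ × 10 m/s² × 2480 m = 6.250×10^7 Pa = 616.8 atm
Total = 92.30 + 616.8 = 709.09 atm

710 atm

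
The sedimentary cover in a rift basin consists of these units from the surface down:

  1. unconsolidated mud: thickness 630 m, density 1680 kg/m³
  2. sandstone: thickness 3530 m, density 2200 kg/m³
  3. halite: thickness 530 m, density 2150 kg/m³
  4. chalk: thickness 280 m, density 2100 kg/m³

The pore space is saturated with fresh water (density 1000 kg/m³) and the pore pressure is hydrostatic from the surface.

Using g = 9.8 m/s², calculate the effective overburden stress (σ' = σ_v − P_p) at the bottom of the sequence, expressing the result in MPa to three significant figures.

54.7 MPa

Overburden (lithostatic) stress σ_v:
unconsolidated mud: 1680 kg/m³ × 9.8 m/s² × 630 m = 1.037×10^7 Pa = 10.37 MPa
sandstone: 2200 kg/m³ × 9.8 m/s² × 3530 m = 7.611×10^7 Pa = 76.11 MPa
halite: 2150 kg/m³ × 9.8 m/s² × 530 m = 1.117×10^7 Pa = 11.17 MPa
chalk: 2100 kg/m³ × 9.8 m/s² × 280 m = 5.762×10^6 Pa = 5.762 MPa
Total = 10.37 + 76.11 + 11.17 + 5.762 = 103.41 MPa
Pore pressure P_p = 1000 kg/m³ × 9.8 m/s² × 4970 m = 4.871×10^7 Pa = 48.71 MPa
Effective stress σ' = σ_v − P_p = 103.4 − 48.71 = 54.703 MPa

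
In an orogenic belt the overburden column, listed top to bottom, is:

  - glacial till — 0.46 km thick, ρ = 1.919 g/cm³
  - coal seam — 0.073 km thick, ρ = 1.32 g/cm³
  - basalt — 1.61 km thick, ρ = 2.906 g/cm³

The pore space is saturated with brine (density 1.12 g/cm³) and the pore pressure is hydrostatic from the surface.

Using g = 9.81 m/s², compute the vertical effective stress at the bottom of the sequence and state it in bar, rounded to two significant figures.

320 bar

Overburden (lithostatic) stress σ_v:
glacial till: 1919 kg/m³ × 9.81 m/s² × 460 m = 8.660×10^6 Pa = 8.660 MPa
coal seam: 1320 kg/m³ × 9.81 m/s² × 73 m = 9.453×10^5 Pa = 0.9453 MPa
basalt: 2906 kg/m³ × 9.81 m/s² × 1610 m = 4.590×10^7 Pa = 45.90 MPa
Total = 8.660 + 0.9453 + 45.90 = 55.503 MPa
Pore pressure P_p = 1120 kg/m³ × 9.81 m/s² × 2143 m = 2.355×10^7 Pa = 23.55 MPa
Effective stress σ' = σ_v − P_p = 55.50 − 23.55 = 31.957 MPa = 319.57 bar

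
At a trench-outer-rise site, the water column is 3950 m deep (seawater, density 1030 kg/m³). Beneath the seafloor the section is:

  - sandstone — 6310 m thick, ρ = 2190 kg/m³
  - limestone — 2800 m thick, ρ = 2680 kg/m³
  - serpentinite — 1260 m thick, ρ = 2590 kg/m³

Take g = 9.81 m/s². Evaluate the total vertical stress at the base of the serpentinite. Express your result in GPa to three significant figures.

0.281 GPa

seawater: 1030 kg/m³ × 9.81 m/s² × 3950 m = 3.991×10^7 Pa = 0.03991 GPa
sandstone: 2190 kg/m³ × 9.81 m/s² × 6310 m = 1.356×10^8 Pa = 0.1356 GPa
limestone: 2680 kg/m³ × 9.81 m/s² × 2800 m = 7.361×10^7 Pa = 0.07361 GPa
serpentinite: 2590 kg/m³ × 9.81 m/s² × 1260 m = 3.201×10^7 Pa = 0.03201 GPa
Total = 0.03991 + 0.1356 + 0.07361 + 0.03201 = 0.28110 GPa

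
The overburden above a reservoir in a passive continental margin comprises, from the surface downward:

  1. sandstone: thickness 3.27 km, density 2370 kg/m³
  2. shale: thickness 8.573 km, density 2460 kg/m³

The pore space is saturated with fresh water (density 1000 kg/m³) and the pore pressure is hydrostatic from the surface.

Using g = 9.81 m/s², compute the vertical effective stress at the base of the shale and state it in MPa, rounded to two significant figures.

170 MPa

Overburden (lithostatic) stress σ_v:
sandstone: 2370 kg/m³ × 9.81 m/s² × 3270 m = 7.603×10^7 Pa = 76.03 MPa
shale: 2460 kg/m³ × 9.81 m/s² × 8573 m = 2.069×10^8 Pa = 206.9 MPa
Total = 76.03 + 206.9 = 282.92 MPa
Pore pressure P_p = 1000 kg/m³ × 9.81 m/s² × 11843 m = 1.162×10^8 Pa = 116.2 MPa
Effective stress σ' = σ_v − P_p = 282.9 − 116.2 = 166.74 MPa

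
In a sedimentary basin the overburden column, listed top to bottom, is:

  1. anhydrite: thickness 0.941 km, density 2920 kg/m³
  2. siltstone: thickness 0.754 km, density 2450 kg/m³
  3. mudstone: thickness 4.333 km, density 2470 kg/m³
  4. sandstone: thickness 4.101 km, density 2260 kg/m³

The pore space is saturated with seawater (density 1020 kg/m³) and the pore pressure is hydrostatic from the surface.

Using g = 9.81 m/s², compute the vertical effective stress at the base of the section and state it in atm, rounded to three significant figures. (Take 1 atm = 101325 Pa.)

Overburden (lithostatic) stress σ_v:
anhydrite: 2920 kg/m³ × 9.81 m/s² × 941 m = 2.696×10^7 Pa = 26.96 MPa
siltstone: 2450 kg/m³ × 9.81 m/s² × 754 m = 1.812×10^7 Pa = 18.12 MPa
mudstone: 2470 kg/m³ × 9.81 m/s² × 4333 m = 1.050×10^8 Pa = 105.0 MPa
sandstone: 2260 kg/m³ × 9.81 m/s² × 4101 m = 9.092×10^7 Pa = 90.92 MPa
Total = 26.96 + 18.12 + 105.0 + 90.92 = 240.99 MPa
Pore pressure P_p = 1020 kg/m³ × 9.81 m/s² × 10129 m = 1.014×10^8 Pa = 101.4 MPa
Effective stress σ' = σ_v − P_p = 241.0 − 101.4 = 139.64 MPa = 1378.1 atm

1380 atm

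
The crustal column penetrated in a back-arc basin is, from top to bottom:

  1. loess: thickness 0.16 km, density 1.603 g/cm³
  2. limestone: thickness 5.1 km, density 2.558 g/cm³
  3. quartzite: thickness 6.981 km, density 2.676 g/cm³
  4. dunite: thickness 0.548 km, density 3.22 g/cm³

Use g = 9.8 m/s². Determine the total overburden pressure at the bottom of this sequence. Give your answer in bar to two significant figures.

loess: 1603 kg/m³ × 9.8 m/s² × 160 m = 2.514×10^6 Pa = 25.14 bar
limestone: 2558 kg/m³ × 9.8 m/s² × 5100 m = 1.278×10^8 Pa = 1278 bar
quartzite: 2676 kg/m³ × 9.8 m/s² × 6981 m = 1.831×10^8 Pa = 1831 bar
dunite: 3220 kg/m³ × 9.8 m/s² × 548 m = 1.729×10^7 Pa = 172.9 bar
Total = 25.14 + 1278 + 1831 + 172.9 = 3307.3 bar

3300 bar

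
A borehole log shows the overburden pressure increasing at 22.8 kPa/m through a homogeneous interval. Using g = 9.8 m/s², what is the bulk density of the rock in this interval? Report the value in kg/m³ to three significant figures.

2330 kg/m³

ρ = (dP/dz)/g = 22.8 kPa/m / 9.8 m/s² = 22800 Pa/m / 9.8 m/s² = 2326.5 kg/m³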